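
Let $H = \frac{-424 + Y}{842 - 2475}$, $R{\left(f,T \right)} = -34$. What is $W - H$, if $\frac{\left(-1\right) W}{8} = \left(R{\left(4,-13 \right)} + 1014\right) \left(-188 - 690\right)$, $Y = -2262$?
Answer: $\frac{11240785474}{1633} \approx 6.8835 \cdot 10^{6}$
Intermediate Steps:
$W = 6883520$ ($W = - 8 \left(-34 + 1014\right) \left(-188 - 690\right) = - 8 \cdot 980 \left(-878\right) = \left(-8\right) \left(-860440\right) = 6883520$)
$H = \frac{2686}{1633}$ ($H = \frac{-424 - 2262}{842 - 2475} = - \frac{2686}{-1633} = \left(-2686\right) \left(- \frac{1}{1633}\right) = \frac{2686}{1633} \approx 1.6448$)
$W - H = 6883520 - \frac{2686}{1633} = \frac{11240785474}{1633}$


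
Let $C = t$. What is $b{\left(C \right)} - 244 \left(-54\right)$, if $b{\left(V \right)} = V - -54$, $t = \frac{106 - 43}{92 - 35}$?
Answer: $\frac{251391}{19} \approx 13231.0$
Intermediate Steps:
$t = \frac{21}{19}$ ($t = \frac{63}{57} = 63 \cdot \frac{1}{57} = \frac{21}{19} \approx 1.1053$)
$C = \frac{21}{19} \approx 1.1053$
$b{\left(V \right)} = 54 + V$ ($b{\left(V \right)} = V + \left(-29 + 83\right) = V + 54 = 54 + V$)
$b{\left(C \right)} - 244 \left(-54\right) = \left(54 + \frac{21}{19}\right) - 244 \left(-54\right) = \frac{1047}{19} - -13176 = \frac{1047}{19} + 13176 = \frac{251391}{19}$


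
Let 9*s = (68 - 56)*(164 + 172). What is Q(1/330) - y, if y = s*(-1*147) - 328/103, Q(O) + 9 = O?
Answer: 2238247873/33990 ≈ 65850.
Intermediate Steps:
Q(O) = -9 + O
s = 448 (s = ((68 - 56)*(164 + 172))/9 = (12*336)/9 = (⅑)*4032 = 448)
y = -6783496/103 (y = 448*(-1*147) - 328/103 = 448*(-147) - 328*1/103 = -65856 - 328/103 = -6783496/103 ≈ -65859.)
Q(1/330) - y = (-9 + 1/330) - 1*(-6783496/103) = (-9 + 1/330) + 6783496/103 = -2969/330 + 6783496/103 = 2238247873/33990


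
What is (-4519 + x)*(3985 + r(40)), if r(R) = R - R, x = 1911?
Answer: -10392880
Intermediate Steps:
r(R) = 0
(-4519 + x)*(3985 + r(40)) = (-4519 + 1911)*(3985 + 0) = -2608*3985 = -10392880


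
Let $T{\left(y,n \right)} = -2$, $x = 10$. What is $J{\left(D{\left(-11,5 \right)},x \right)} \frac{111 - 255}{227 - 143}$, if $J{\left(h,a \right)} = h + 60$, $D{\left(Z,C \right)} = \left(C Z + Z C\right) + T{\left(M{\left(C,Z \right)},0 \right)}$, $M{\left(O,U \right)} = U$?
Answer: $\frac{624}{7} \approx 89.143$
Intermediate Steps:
$D{\left(Z,C \right)} = -2 + 2 C Z$ ($D{\left(Z,C \right)} = \left(C Z + Z C\right) - 2 = \left(C Z + C Z\right) - 2 = 2 C Z - 2 = -2 + 2 C Z$)
$J{\left(h,a \right)} = 60 + h$
$J{\left(D{\left(-11,5 \right)},x \right)} \frac{111 - 255}{227 - 143} = \left(60 + \left(-2 + 2 \cdot 5 \left(-11\right)\right)\right) \frac{111 - 255}{227 - 143} = \left(60 - 112\right) \left(- \frac{144}{84}\right) = \left(60 - 112\right) \left(\left(-144\right) \frac{1}{84}\right) = \left(-52\right) \left(- \frac{12}{7}\right) = \frac{624}{7}$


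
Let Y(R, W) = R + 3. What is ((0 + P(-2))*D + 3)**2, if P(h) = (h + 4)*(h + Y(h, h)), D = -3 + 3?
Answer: 9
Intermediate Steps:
Y(R, W) = 3 + R
D = 0
P(h) = (3 + 2*h)*(4 + h) (P(h) = (h + 4)*(h + (3 + h)) = (4 + h)*(3 + 2*h) = (3 + 2*h)*(4 + h))
((0 + P(-2))*D + 3)**2 = ((0 + (12 + 2*(-2)**2 + 11*(-2)))*0 + 3)**2 = ((0 + (12 + 2*4 - 22))*0 + 3)**2 = ((0 + (12 + 8 - 22))*0 + 3)**2 = ((0 - 2)*0 + 3)**2 = (-2*0 + 3)**2 = (0 + 3)**2 = 3**2 = 9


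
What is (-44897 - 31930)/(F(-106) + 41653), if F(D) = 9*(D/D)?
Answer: -76827/41662 ≈ -1.8441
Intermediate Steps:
F(D) = 9 (F(D) = 9*1 = 9)
(-44897 - 31930)/(F(-106) + 41653) = (-44897 - 31930)/(9 + 41653) = -76827/41662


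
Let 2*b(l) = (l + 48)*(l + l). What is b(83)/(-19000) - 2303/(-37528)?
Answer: -22767809/44564500 ≈ -0.51090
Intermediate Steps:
b(l) = l*(48 + l) (b(l) = ((l + 48)*(l + l))/2 = ((48 + l)*(2*l))/2 = (2*l*(48 + l))/2 = l*(48 + l))
b(83)/(-19000) - 2303/(-37528) = (83*(48 + 83))/(-19000) - 2303/(-37528) = (83*131)*(-1/19000) - 2303*(-1/37528) = 10873*(-1/19000) + 2303/37528 = -10873/19000 + 2303/37528 = -22767809/44564500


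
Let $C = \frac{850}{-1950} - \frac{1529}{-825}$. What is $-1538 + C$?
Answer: $- \frac{1498168}{975} \approx -1536.6$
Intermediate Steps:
$C = \frac{1382}{975}$ ($C = 850 \left(- \frac{1}{1950}\right) - - \frac{139}{75} = - \frac{17}{39} + \frac{139}{75} = \frac{1382}{975} \approx 1.4174$)
$-1538 + C = -1538 + \frac{1382}{975} = - \frac{1498168}{975}$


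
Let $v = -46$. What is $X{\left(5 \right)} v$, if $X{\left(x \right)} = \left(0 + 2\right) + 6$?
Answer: $-368$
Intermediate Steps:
$X{\left(x \right)} = 8$ ($X{\left(x \right)} = 2 + 6 = 8$)
$X{\left(5 \right)} v = 8 \left(-46\right) = -368$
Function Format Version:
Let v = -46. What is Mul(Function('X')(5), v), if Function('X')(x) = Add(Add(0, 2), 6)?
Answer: -368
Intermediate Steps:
Function('X')(x) = 8 (Function('X')(x) = Add(2, 6) = 8)
Mul(Function('X')(5), v) = Mul(8, -46) = -368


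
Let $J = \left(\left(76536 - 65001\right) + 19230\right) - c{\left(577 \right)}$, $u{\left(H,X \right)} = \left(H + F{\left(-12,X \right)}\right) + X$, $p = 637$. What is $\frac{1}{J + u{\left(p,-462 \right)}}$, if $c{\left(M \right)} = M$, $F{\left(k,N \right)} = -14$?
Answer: $\frac{1}{30349} \approx 3.295 \cdot 10^{-5}$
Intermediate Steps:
$u{\left(H,X \right)} = -14 + H + X$ ($u{\left(H,X \right)} = \left(H - 14\right) + X = \left(-14 + H\right) + X = -14 + H + X$)
$J = 30188$ ($J = \left(\left(76536 - 65001\right) + 19230\right) - 577 = \left(11535 + 19230\right) - 577 = 30765 - 577 = 30188$)
$\frac{1}{J + u{\left(p,-462 \right)}} = \frac{1}{30188 - -161} = \frac{1}{30188 + 161} = \frac{1}{30349}$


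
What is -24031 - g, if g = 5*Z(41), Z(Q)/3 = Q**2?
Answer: -49246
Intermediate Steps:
Z(Q) = 3*Q**2
g = 25215 (g = 5*(3*41**2) = 5*(3*1681) = 5*5043 = 25215)
-24031 - g = -24031 - 1*25215 = -24031 - 25215 = -49246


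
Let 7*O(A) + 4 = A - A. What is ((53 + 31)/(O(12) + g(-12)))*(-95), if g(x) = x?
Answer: 13965/22 ≈ 634.77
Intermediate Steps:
O(A) = -4/7 (O(A) = -4/7 + (A - A)/7 = -4/7 + (⅐)*0 = -4/7 + 0 = -4/7)
((53 + 31)/(O(12) + g(-12)))*(-95) = ((53 + 31)/(-4/7 - 12))*(-95) = (84/(-88/7))*(-95) = (84*(-7/88))*(-95) = -147/22*(-95) = 13965/22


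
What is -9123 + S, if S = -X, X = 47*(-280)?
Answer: 4037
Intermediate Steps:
X = -13160
S = 13160 (S = -1*(-13160) = 13160)
-9123 + S = -9123 + 13160 = 4037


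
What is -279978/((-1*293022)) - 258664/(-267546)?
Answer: 4186145461/2177690667 ≈ 1.9223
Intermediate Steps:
-279978/((-1*293022)) - 258664/(-267546) = -279978/(-293022) - 258664*(-1/267546) = -279978*(-1/293022) + 129332/133773 = 46663/48837 + 129332/133773 = 4186145461/2177690667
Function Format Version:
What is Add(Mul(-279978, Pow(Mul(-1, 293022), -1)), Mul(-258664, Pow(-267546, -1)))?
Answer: Rational(4186145461, 2177690667) ≈ 1.9223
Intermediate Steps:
Add(Mul(-279978, Pow(Mul(-1, 293022), -1)), Mul(-258664, Pow(-267546, -1))) = Add(Mul(-279978, Pow(-293022, -1)), Mul(-258664, Rational(-1, 267546))) = Add(Mul(-279978, Rational(-1, 293022)), Rational(129332, 133773)) = Add(Rational(46663, 48837), Rational(129332, 133773)) = Rational(4186145461, 2177690667)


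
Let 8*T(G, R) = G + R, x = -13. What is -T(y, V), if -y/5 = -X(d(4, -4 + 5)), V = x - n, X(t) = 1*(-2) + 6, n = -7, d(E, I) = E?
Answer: -7/4 ≈ -1.7500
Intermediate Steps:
X(t) = 4 (X(t) = -2 + 6 = 4)
V = -6 (V = -13 - 1*(-7) = -13 + 7 = -6)
y = 20 (y = -(-5)*4 = -5*(-4) = 20)
T(G, R) = G/8 + R/8 (T(G, R) = (G + R)/8 = G/8 + R/8)
-T(y, V) = -((⅛)*20 + (⅛)*(-6)) = -(5/2 - ¾) = -1*7/4 = -7/4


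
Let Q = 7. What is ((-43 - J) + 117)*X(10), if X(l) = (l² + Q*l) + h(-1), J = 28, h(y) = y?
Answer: 7774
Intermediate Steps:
X(l) = -1 + l² + 7*l (X(l) = (l² + 7*l) - 1 = -1 + l² + 7*l)
((-43 - J) + 117)*X(10) = ((-43 - 1*28) + 117)*(-1 + 10² + 7*10) = ((-43 - 28) + 117)*(-1 + 100 + 70) = (-71 + 117)*169 = 46*169 = 7774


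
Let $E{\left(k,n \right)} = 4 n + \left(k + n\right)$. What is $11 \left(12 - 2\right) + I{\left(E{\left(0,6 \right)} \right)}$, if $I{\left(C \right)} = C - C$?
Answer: $110$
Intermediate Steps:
$E{\left(k,n \right)} = k + 5 n$
$I{\left(C \right)} = 0$
$11 \left(12 - 2\right) + I{\left(E{\left(0,6 \right)} \right)} = 11 \left(12 - 2\right) + 0 = 11 \cdot 10 + 0 = 110 + 0 = 110$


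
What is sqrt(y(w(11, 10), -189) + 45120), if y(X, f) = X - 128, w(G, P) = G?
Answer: sqrt(45003) ≈ 212.14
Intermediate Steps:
y(X, f) = -128 + X
sqrt(y(w(11, 10), -189) + 45120) = sqrt((-128 + 11) + 45120) = sqrt(-117 + 45120) = sqrt(45003)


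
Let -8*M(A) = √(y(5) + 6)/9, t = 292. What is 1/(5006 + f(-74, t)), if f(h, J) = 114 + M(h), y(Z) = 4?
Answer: 2654208/13589544959 + 36*√10/67947724795 ≈ 0.00019531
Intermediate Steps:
M(A) = -√10/72 (M(A) = -√(4 + 6)/(8*9) = -√10/(8*9) = -√10/72)
f(h, J) = 114 - √10/72
1/(5006 + f(-74, t)) = 1/(5006 + (114 - √10/72)) = 1/(5120 - √10/72)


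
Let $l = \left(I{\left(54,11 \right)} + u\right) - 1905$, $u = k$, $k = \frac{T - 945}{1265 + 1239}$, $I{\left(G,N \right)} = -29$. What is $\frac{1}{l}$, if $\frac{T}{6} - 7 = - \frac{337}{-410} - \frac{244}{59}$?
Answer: $- \frac{3785735}{7323006772} \approx -0.00051696$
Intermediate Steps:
$T = \frac{267519}{12095}$ ($T = 42 + 6 \left(- \frac{337}{-410} - \frac{244}{59}\right) = 42 + 6 \left(\left(-337\right) \left(- \frac{1}{410}\right) - \frac{244}{59}\right) = 42 + 6 \left(\frac{337}{410} - \frac{244}{59}\right) = 42 + 6 \left(- \frac{80157}{24190}\right) = 42 - \frac{240471}{12095} = \frac{267519}{12095} \approx 22.118$)
$k = - \frac{1395282}{3785735}$ ($k = \frac{\frac{267519}{12095} - 945}{1265 + 1239} = - \frac{11162256}{12095 \cdot 2504} = \left(- \frac{11162256}{12095}\right) \frac{1}{2504} = - \frac{1395282}{3785735} \approx -0.36856$)
$u = - \frac{1395282}{3785735} \approx -0.36856$
$l = - \frac{7323006772}{3785735}$ ($l = \left(-29 - \frac{1395282}{3785735}\right) - 1905 = - \frac{111181597}{3785735} - 1905 = - \frac{7323006772}{3785735} \approx -1934.4$)
$\frac{1}{l} = \frac{1}{- \frac{7323006772}{3785735}} = - \frac{3785735}{7323006772}$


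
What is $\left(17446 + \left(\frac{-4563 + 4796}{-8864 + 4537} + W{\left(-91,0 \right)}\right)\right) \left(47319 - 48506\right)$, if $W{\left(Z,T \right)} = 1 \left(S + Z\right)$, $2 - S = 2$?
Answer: $- \frac{89137589324}{4327} \approx -2.06 \cdot 10^{7}$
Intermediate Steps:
$S = 0$ ($S = 2 - 2 = 0$)
$W{\left(Z,T \right)} = Z$ ($W{\left(Z,T \right)} = 1 \left(0 + Z\right) = 1 Z = Z$)
$\left(17446 + \left(\frac{-4563 + 4796}{-8864 + 4537} + W{\left(-91,0 \right)}\right)\right) \left(47319 - 48506\right) = \left(17446 - \left(91 - \frac{-4563 + 4796}{-8864 + 4537}\right)\right) \left(47319 - 48506\right) = \left(17446 - \left(91 - \frac{233}{-4327}\right)\right) \left(-1187\right) = \left(17446 + \left(233 \left(- \frac{1}{4327}\right) - 91\right)\right) \left(-1187\right) = \left(17446 - \frac{393990}{4327}\right) \left(-1187\right) = \frac{75094852}{4327} \left(-1187\right) = - \frac{89137589324}{4327}$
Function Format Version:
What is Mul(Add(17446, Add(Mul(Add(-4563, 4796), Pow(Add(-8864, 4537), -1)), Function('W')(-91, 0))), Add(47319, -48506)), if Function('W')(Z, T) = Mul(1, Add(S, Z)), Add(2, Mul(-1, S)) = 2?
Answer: Rational(-89137589324, 4327) ≈ -2.0600e+7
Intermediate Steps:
S = 0 (S = Add(2, Mul(-1, 2)) = Add(2, -2) = 0)
Function('W')(Z, T) = Z (Function('W')(Z, T) = Mul(1, Add(0, Z)) = Mul(1, Z) = Z)
Mul(Add(17446, Add(Mul(Add(-4563, 4796), Pow(Add(-8864, 4537), -1)), Function('W')(-91, 0))), Add(47319, -48506)) = Mul(Add(17446, Add(Mul(Add(-4563, 4796), Pow(Add(-8864, 4537), -1)), -91)), Add(47319, -48506)) = Mul(Add(17446, Add(Mul(233, Pow(-4327, -1)), -91)), -1187) = Mul(Add(17446, Add(Mul(233, Rational(-1, 4327)), -91)), -1187) = Mul(Add(17446, Add(Rational(-233, 4327), -91)), -1187) = Mul(Add(17446, Rational(-393990, 4327)), -1187) = Mul(Rational(75094852, 4327), -1187) = Rational(-89137589324, 4327)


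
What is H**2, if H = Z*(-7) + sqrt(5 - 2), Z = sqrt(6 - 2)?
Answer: (14 - sqrt(3))**2 ≈ 150.50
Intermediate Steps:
Z = 2 (Z = sqrt(4) = 2)
H = -14 + sqrt(3) (H = 2*(-7) + sqrt(5 - 2) = -14 + sqrt(3) ≈ -12.268)
H**2 = (-14 + sqrt(3))**2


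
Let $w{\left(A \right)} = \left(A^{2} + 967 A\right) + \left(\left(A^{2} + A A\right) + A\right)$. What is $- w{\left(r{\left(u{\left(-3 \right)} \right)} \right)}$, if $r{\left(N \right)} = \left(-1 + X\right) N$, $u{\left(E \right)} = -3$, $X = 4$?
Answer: $8469$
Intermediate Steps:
$r{\left(N \right)} = 3 N$ ($r{\left(N \right)} = \left(-1 + 4\right) N = 3 N$)
$w{\left(A \right)} = 3 A^{2} + 968 A$ ($w{\left(A \right)} = \left(A^{2} + 967 A\right) + \left(\left(A^{2} + A^{2}\right) + A\right) = \left(A^{2} + 967 A\right) + \left(2 A^{2} + A\right) = \left(A^{2} + 967 A\right) + \left(A + 2 A^{2}\right) = 3 A^{2} + 968 A$)
$- w{\left(r{\left(u{\left(-3 \right)} \right)} \right)} = - 3 \left(-3\right) \left(968 + 3 \cdot 3 \left(-3\right)\right) = - \left(-9\right) \left(968 + 3 \left(-9\right)\right) = - \left(-9\right) \left(968 - 27\right) = - \left(-9\right) 941 = \left(-1\right) \left(-8469\right) = 8469$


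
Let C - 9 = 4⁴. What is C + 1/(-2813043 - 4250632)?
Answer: 1871873874/7063675 ≈ 265.00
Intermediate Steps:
C = 265 (C = 9 + 4⁴ = 9 + 256 = 265)
C + 1/(-2813043 - 4250632) = 265 + 1/(-2813043 - 4250632) = 265 + 1/(-7063675) = 265 - 1/7063675 = 1871873874/7063675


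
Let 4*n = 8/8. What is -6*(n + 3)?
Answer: -39/2 ≈ -19.500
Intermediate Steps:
n = ¼ (n = (8/8)/4 = (8*(⅛))/4 = (¼)*1 = ¼ ≈ 0.25000)
-6*(n + 3) = -6*(¼ + 3) = -6*13/4 = -39/2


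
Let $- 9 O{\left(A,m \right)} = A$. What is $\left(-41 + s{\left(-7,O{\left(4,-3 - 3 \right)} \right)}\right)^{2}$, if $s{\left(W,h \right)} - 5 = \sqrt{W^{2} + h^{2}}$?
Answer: $\frac{\left(324 - \sqrt{3985}\right)^{2}}{81} \approx 840.18$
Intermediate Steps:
$O{\left(A,m \right)} = - \frac{A}{9}$
$s{\left(W,h \right)} = 5 + \sqrt{W^{2} + h^{2}}$
$\left(-41 + s{\left(-7,O{\left(4,-3 - 3 \right)} \right)}\right)^{2} = \left(-41 + \left(5 + \sqrt{\left(-7\right)^{2} + \left(\left(- \frac{1}{9}\right) 4\right)^{2}}\right)\right)^{2} = \left(-41 + \left(5 + \sqrt{49 + \left(- \frac{4}{9}\right)^{2}}\right)\right)^{2} = \left(-41 + \left(5 + \sqrt{49 + \frac{16}{81}}\right)\right)^{2} = \left(-41 + \left(5 + \sqrt{\frac{3985}{81}}\right)\right)^{2} = \left(-41 + \left(5 + \frac{\sqrt{3985}}{9}\right)\right)^{2} = \left(-36 + \frac{\sqrt{3985}}{9}\right)^{2}$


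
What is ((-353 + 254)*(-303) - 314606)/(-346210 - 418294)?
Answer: 21893/58808 ≈ 0.37228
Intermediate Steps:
((-353 + 254)*(-303) - 314606)/(-346210 - 418294) = (-99*(-303) - 314606)/(-764504) = (29997 - 314606)*(-1/764504) = -284609*(-1/764504) = 21893/58808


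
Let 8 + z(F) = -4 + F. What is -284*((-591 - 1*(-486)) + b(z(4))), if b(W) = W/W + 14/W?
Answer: 30033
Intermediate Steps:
z(F) = -12 + F (z(F) = -8 + (-4 + F) = -12 + F)
b(W) = 1 + 14/W
-284*((-591 - 1*(-486)) + b(z(4))) = -284*((-591 - 1*(-486)) + (14 + (-12 + 4))/(-12 + 4)) = -284*((-591 + 486) + (14 - 8)/(-8)) = -284*(-105 - ⅛*6) = -284*(-105 - ¾) = -284*(-423/4) = 30033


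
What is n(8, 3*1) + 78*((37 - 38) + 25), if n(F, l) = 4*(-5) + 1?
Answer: 1853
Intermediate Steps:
n(F, l) = -19 (n(F, l) = -20 + 1 = -19)
n(8, 3*1) + 78*((37 - 38) + 25) = -19 + 78*((37 - 38) + 25) = -19 + 78*(-1 + 25) = -19 + 78*24 = -19 + 1872 = 1853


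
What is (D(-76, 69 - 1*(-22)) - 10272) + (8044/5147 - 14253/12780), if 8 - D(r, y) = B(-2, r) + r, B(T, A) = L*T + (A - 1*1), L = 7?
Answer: -221379229297/21926220 ≈ -10097.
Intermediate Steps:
B(T, A) = -1 + A + 7*T (B(T, A) = 7*T + (A - 1*1) = 7*T + (A - 1) = 7*T + (-1 + A) = -1 + A + 7*T)
D(r, y) = 23 - 2*r (D(r, y) = 8 - ((-1 + r + 7*(-2)) + r) = 8 - ((-1 + r - 14) + r) = 8 - ((-15 + r) + r) = 8 - (-15 + 2*r) = 8 + (15 - 2*r) = 23 - 2*r)
(D(-76, 69 - 1*(-22)) - 10272) + (8044/5147 - 14253/12780) = ((23 - 2*(-76)) - 10272) + (8044/5147 - 14253/12780) = ((23 + 152) - 10272) + (8044*(1/5147) - 14253*1/12780) = (175 - 10272) + (8044/5147 - 4751/4260) = -10097 + 9814043/21926220 = -221379229297/21926220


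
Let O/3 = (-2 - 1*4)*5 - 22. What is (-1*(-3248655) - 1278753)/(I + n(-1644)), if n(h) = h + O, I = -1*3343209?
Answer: -656634/1115003 ≈ -0.58891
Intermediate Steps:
I = -3343209
O = -156 (O = 3*((-2 - 1*4)*5 - 22) = 3*((-2 - 4)*5 - 22) = 3*(-6*5 - 22) = 3*(-30 - 22) = 3*(-52) = -156)
n(h) = -156 + h (n(h) = h - 156 = -156 + h)
(-1*(-3248655) - 1278753)/(I + n(-1644)) = (-1*(-3248655) - 1278753)/(-3343209 + (-156 - 1644)) = (3248655 - 1278753)/(-3343209 - 1800) = 1969902/(-3345009) = 1969902*(-1/3345009) = -656634/1115003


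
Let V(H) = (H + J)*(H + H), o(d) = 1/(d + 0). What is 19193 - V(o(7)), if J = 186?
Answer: 937851/49 ≈ 19140.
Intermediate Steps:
o(d) = 1/d
V(H) = 2*H*(186 + H) (V(H) = (H + 186)*(H + H) = (186 + H)*(2*H) = 2*H*(186 + H))
19193 - V(o(7)) = 19193 - 2*(186 + 1/7)/7 = 19193 - 2*(186 + ⅐)/7 = 19193 - 2*1303/(7*7) = 19193 - 1*2606/49 = 19193 - 2606/49 = 937851/49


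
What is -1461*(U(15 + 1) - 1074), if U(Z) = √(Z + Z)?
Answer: 1569114 - 5844*√2 ≈ 1.5609e+6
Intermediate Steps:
U(Z) = √2*√Z (U(Z) = √(2*Z) = √2*√Z)
-1461*(U(15 + 1) - 1074) = -1461*(√2*√(15 + 1) - 1074) = -1461*(√2*√16 - 1074) = -1461*(√2*4 - 1074) = -1461*(4*√2 - 1074) = -1461*(-1074 + 4*√2) = 1569114 - 5844*√2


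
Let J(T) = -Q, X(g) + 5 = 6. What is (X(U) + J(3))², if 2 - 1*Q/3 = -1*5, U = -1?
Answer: 400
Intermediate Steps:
X(g) = 1 (X(g) = -5 + 6 = 1)
Q = 21 (Q = 6 - (-3)*5 = 6 - 3*(-5) = 6 + 15 = 21)
J(T) = -21 (J(T) = -1*21 = -21)
(X(U) + J(3))² = (1 - 21)² = (-20)² = 400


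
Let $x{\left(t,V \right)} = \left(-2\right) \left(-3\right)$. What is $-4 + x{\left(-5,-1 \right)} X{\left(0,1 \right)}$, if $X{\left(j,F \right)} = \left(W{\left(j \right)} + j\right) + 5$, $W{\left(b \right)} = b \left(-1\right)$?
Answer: $26$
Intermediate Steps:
$W{\left(b \right)} = - b$
$X{\left(j,F \right)} = 5$ ($X{\left(j,F \right)} = \left(- j + j\right) + 5 = 0 + 5 = 5$)
$x{\left(t,V \right)} = 6$
$-4 + x{\left(-5,-1 \right)} X{\left(0,1 \right)} = -4 + 6 \cdot 5 = -4 + 30 = 26$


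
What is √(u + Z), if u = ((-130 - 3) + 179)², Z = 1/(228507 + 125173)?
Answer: √16543092004505/88420 ≈ 46.000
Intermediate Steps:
Z = 1/353680 ≈ 2.8274e-6
u = 2116 (u = (-133 + 179)² = 46² = 2116)
√(u + Z) = √(2116 + 1/353680) = √(748386881/353680) = √16543092004505/88420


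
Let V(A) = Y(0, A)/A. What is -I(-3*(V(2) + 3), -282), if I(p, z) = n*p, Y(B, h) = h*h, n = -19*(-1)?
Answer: 285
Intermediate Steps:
n = 19
Y(B, h) = h²
V(A) = A (V(A) = A²/A = A)
I(p, z) = 19*p
-I(-3*(V(2) + 3), -282) = -19*(-3*(2 + 3)) = -19*(-3*5) = -19*(-15) = -1*(-285) = 285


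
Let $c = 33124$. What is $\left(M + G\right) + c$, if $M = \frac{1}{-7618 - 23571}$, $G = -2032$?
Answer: $\frac{969728387}{31189} \approx 31092.0$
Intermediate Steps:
$M = - \frac{1}{31189}$ ($M = \frac{1}{-31189} = - \frac{1}{31189} \approx -3.2063 \cdot 10^{-5}$)
$\left(M + G\right) + c = \left(- \frac{1}{31189} - 2032\right) + 33124 = - \frac{63376049}{31189} + 33124 = \frac{969728387}{31189}$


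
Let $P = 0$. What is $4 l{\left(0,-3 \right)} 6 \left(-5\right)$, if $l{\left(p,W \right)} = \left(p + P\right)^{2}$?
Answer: $0$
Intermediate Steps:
$l{\left(p,W \right)} = p^{2}$ ($l{\left(p,W \right)} = \left(p + 0\right)^{2} = p^{2}$)
$4 l{\left(0,-3 \right)} 6 \left(-5\right) = 4 \cdot 0^{2} \cdot 6 \left(-5\right) = 4 \cdot 0 \left(-30\right) = 0 \left(-30\right) = 0$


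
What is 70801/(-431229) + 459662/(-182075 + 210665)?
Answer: 10899743556/684935395 ≈ 15.914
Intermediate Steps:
70801/(-431229) + 459662/(-182075 + 210665) = 70801*(-1/431229) + 459662/28590 = -70801/431229 + 459662*(1/28590) = -70801/431229 + 229831/14295 = 10899743556/684935395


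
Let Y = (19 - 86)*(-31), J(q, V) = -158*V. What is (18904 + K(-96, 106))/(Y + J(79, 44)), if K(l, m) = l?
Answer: -18808/4875 ≈ -3.8581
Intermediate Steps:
Y = 2077 (Y = -67*(-31) = 2077)
(18904 + K(-96, 106))/(Y + J(79, 44)) = (18904 - 96)/(2077 - 158*44) = 18808/(2077 - 6952) = 18808/(-4875) = 18808*(-1/4875) = -18808/4875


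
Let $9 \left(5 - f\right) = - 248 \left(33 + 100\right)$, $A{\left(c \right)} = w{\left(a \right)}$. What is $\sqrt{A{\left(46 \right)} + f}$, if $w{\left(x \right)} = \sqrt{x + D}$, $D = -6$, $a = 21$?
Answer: $\frac{\sqrt{33029 + 9 \sqrt{15}}}{3} \approx 60.612$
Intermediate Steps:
$w{\left(x \right)} = \sqrt{-6 + x}$ ($w{\left(x \right)} = \sqrt{x - 6} = \sqrt{-6 + x}$)
$A{\left(c \right)} = \sqrt{15}$ ($A{\left(c \right)} = \sqrt{-6 + 21} = \sqrt{15}$)
$f = \frac{33029}{9}$ ($f = 5 - \frac{\left(-248\right) \left(33 + 100\right)}{9} = 5 - \frac{\left(-248\right) 133}{9} = 5 - - \frac{32984}{9} = 5 + \frac{32984}{9} = \frac{33029}{9} \approx 3669.9$)
$\sqrt{A{\left(46 \right)} + f} = \sqrt{\sqrt{15} + \frac{33029}{9}} = \sqrt{\frac{33029}{9} + \sqrt{15}}$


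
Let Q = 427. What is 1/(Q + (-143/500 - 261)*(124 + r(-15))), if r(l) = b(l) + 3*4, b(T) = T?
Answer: -500/15594303 ≈ -3.2063e-5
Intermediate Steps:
r(l) = 12 + l (r(l) = l + 3*4 = l + 12 = 12 + l)
1/(Q + (-143/500 - 261)*(124 + r(-15))) = 1/(427 + (-143/500 - 261)*(124 + (12 - 15))) = 1/(427 + (-143*1/500 - 261)*(124 - 3)) = 1/(427 + (-143/500 - 261)*121) = 1/(427 - 130643/500*121) = 1/(427 - 15807803/500) = 1/(-15594303/500) = -500/15594303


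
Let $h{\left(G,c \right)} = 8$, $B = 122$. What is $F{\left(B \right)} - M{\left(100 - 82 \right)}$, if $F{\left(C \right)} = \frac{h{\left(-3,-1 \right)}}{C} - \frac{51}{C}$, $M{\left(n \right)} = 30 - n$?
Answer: $- \frac{1507}{122} \approx -12.352$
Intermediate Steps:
$F{\left(C \right)} = - \frac{43}{C}$ ($F{\left(C \right)} = \frac{8}{C} - \frac{51}{C} = - \frac{43}{C}$)
$F{\left(B \right)} - M{\left(100 - 82 \right)} = - \frac{43}{122} - \left(30 - \left(100 - 82\right)\right) = \left(-43\right) \frac{1}{122} - \left(30 - 18\right) = - \frac{43}{122} - \left(30 - 18\right) = - \frac{43}{122} - 12 = - \frac{1507}{122}$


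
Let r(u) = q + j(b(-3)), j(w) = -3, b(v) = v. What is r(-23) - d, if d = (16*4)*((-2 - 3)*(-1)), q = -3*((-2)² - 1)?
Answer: -332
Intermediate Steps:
q = -9 (q = -3*(4 - 1) = -3*3 = -9)
r(u) = -12 (r(u) = -9 - 3 = -12)
d = 320 (d = 64*(-5*(-1)) = 64*5 = 320)
r(-23) - d = -12 - 1*320 = -12 - 320 = -332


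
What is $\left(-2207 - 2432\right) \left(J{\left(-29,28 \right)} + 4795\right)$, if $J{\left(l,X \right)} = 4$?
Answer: $-22262561$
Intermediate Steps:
$\left(-2207 - 2432\right) \left(J{\left(-29,28 \right)} + 4795\right) = \left(-2207 - 2432\right) \left(4 + 4795\right) = \left(-4639\right) 4799 = -22262561$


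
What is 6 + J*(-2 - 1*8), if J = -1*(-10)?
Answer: -94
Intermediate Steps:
J = 10
6 + J*(-2 - 1*8) = 6 + 10*(-2 - 1*8) = 6 + 10*(-2 - 8) = 6 + 10*(-10) = 6 - 100 = -94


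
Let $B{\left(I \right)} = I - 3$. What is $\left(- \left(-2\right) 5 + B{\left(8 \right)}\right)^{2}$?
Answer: $225$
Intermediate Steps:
$B{\left(I \right)} = -3 + I$ ($B{\left(I \right)} = I - 3 = -3 + I$)
$\left(- \left(-2\right) 5 + B{\left(8 \right)}\right)^{2} = \left(- \left(-2\right) 5 + \left(-3 + 8\right)\right)^{2} = \left(\left(-1\right) \left(-10\right) + 5\right)^{2} = \left(10 + 5\right)^{2} = 15^{2} = 225$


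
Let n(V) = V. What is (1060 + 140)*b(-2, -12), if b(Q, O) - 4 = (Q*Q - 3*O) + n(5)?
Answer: 58800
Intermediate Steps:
b(Q, O) = 9 + Q² - 3*O (b(Q, O) = 4 + ((Q*Q - 3*O) + 5) = 4 + ((Q² - 3*O) + 5) = 4 + (5 + Q² - 3*O) = 9 + Q² - 3*O)
(1060 + 140)*b(-2, -12) = (1060 + 140)*(9 + (-2)² - 3*(-12)) = 1200*(9 + 4 + 36) = 1200*49 = 58800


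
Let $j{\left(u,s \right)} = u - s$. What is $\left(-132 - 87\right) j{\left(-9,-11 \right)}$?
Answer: $-438$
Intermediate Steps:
$\left(-132 - 87\right) j{\left(-9,-11 \right)} = \left(-132 - 87\right) \left(-9 - -11\right) = - 219 \left(-9 + 11\right) = \left(-219\right) 2 = -438$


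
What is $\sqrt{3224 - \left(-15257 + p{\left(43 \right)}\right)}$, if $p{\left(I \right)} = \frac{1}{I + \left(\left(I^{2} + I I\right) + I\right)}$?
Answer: $\frac{\sqrt{66155769438}}{1892} \approx 135.94$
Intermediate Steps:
$p{\left(I \right)} = \frac{1}{2 I + 2 I^{2}}$ ($p{\left(I \right)} = \frac{1}{I + \left(\left(I^{2} + I^{2}\right) + I\right)} = \frac{1}{I + \left(2 I^{2} + I\right)} = \frac{1}{I + \left(I + 2 I^{2}\right)} = \frac{1}{2 I + 2 I^{2}}$)
$\sqrt{3224 - \left(-15257 + p{\left(43 \right)}\right)} = \sqrt{3224 + \left(15257 - \frac{1}{2 \cdot 43 \left(1 + 43\right)}\right)} = \sqrt{3224 + \left(15257 - \frac{1}{2} \cdot \frac{1}{43} \cdot \frac{1}{44}\right)} = \sqrt{3224 + \left(15257 - \frac{1}{3784}\right)} = \sqrt{3224 + \frac{57732487}{3784}} = \sqrt{\frac{69932103}{3784}} = \frac{\sqrt{66155769438}}{1892}$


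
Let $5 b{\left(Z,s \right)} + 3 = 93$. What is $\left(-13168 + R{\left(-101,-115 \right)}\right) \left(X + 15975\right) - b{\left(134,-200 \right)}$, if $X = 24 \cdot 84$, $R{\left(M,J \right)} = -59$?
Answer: $-237966975$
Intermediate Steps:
$X = 2016$
$b{\left(Z,s \right)} = 18$ ($b{\left(Z,s \right)} = - \frac{3}{5} + \frac{1}{5} \cdot 93 = - \frac{3}{5} + \frac{93}{5} = 18$)
$\left(-13168 + R{\left(-101,-115 \right)}\right) \left(X + 15975\right) - b{\left(134,-200 \right)} = \left(-13168 - 59\right) \left(2016 + 15975\right) - 18 = \left(-13227\right) 17991 - 18 = -237966957 - 18 = -237966975$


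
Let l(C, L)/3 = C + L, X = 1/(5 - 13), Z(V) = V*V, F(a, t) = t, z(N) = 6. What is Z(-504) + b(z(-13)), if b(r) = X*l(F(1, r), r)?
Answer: 508023/2 ≈ 2.5401e+5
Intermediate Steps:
Z(V) = V²
X = -⅛ (X = 1/(-8) = -⅛ ≈ -0.12500)
l(C, L) = 3*C + 3*L (l(C, L) = 3*(C + L) = 3*C + 3*L)
b(r) = -3*r/4 (b(r) = -(3*r + 3*r)/8 = -3*r/4)
Z(-504) + b(z(-13)) = (-504)² - ¾*6 = 254016 - 9/2 = 508023/2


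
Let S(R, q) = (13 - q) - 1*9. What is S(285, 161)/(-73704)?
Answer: 157/73704 ≈ 0.0021301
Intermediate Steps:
S(R, q) = 4 - q (S(R, q) = (13 - q) - 9 = 4 - q)
S(285, 161)/(-73704) = (4 - 1*161)/(-73704) = (4 - 161)*(-1/73704) = -157*(-1/73704) = 157/73704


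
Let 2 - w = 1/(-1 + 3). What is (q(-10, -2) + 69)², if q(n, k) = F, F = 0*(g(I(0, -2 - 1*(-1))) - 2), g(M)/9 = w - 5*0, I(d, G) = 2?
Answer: 4761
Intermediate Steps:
w = 3/2 (w = 2 - 1/(-1 + 3) = 2 - 1/2 = 2 - 1*½ = 2 - ½ = 3/2 ≈ 1.5000)
g(M) = 27/2 (g(M) = 9*(3/2 - 5*0) = 9*(3/2 + 0) = 9*(3/2) = 27/2)
F = 0 (F = 0*(27/2 - 2) = 0*(23/2) = 0)
q(n, k) = 0
(q(-10, -2) + 69)² = (0 + 69)² = 69² = 4761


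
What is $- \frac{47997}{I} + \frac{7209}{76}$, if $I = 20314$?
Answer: $\frac{71397927}{771932} \approx 92.493$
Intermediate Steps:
$- \frac{47997}{I} + \frac{7209}{76} = - \frac{47997}{20314} + \frac{7209}{76} = \frac{71397927}{771932}$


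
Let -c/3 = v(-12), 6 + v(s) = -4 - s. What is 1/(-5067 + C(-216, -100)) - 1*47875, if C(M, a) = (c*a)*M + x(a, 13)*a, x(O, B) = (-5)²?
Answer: -6566870126/137167 ≈ -47875.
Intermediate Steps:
x(O, B) = 25
v(s) = -10 - s (v(s) = -6 + (-4 - s) = -10 - s)
c = -6 (c = -3*(-10 - 1*(-12)) = -3*(-10 + 12) = -3*2 = -6)
C(M, a) = 25*a - 6*M*a (C(M, a) = (-6*a)*M + 25*a = -6*M*a + 25*a = 25*a - 6*M*a)
1/(-5067 + C(-216, -100)) - 1*47875 = 1/(-5067 - 100*(25 - 6*(-216))) - 1*47875 = 1/(-5067 - 100*(25 + 1296)) - 47875 = 1/(-5067 - 100*1321) - 47875 = 1/(-5067 - 132100) - 47875 = 1/(-137167) - 47875 = -1/137167 - 47875 = -6566870126/137167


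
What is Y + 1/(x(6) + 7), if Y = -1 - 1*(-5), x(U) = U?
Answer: 53/13 ≈ 4.0769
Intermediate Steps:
Y = 4 (Y = -1 + 5 = 4)
Y + 1/(x(6) + 7) = 4 + 1/(6 + 7) = 4 + 1/13 = 53/13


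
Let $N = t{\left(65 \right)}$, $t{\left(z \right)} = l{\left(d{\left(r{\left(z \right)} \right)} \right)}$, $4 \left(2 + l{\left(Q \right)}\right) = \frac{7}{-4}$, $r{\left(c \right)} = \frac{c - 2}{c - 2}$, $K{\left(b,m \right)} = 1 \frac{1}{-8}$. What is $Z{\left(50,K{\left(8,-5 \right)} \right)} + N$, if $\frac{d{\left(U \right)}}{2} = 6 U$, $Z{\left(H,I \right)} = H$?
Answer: $\frac{761}{16} \approx 47.563$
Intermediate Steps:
$K{\left(b,m \right)} = - \frac{1}{8}$ ($K{\left(b,m \right)} = 1 \left(- \frac{1}{8}\right) = - \frac{1}{8}$)
$r{\left(c \right)} = 1$ ($r{\left(c \right)} = \frac{-2 + c}{-2 + c} = 1$)
$d{\left(U \right)} = 12 U$ ($d{\left(U \right)} = 2 \cdot 6 U = 12 U$)
$l{\left(Q \right)} = - \frac{39}{16}$ ($l{\left(Q \right)} = -2 + \frac{7 \frac{1}{-4}}{4} = -2 + \frac{7 \left(- \frac{1}{4}\right)}{4} = -2 + \frac{1}{4} \left(- \frac{7}{4}\right) = -2 - \frac{7}{16} = - \frac{39}{16}$)
$t{\left(z \right)} = - \frac{39}{16}$
$N = - \frac{39}{16} \approx -2.4375$
$Z{\left(50,K{\left(8,-5 \right)} \right)} + N = 50 - \frac{39}{16} = \frac{761}{16}$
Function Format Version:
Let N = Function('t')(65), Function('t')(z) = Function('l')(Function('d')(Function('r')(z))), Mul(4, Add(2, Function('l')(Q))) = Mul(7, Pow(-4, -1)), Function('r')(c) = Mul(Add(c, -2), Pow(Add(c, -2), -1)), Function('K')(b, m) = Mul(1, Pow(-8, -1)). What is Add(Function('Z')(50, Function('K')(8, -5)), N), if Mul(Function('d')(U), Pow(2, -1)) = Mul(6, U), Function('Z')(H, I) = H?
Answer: Rational(761, 16) ≈ 47.563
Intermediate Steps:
Function('K')(b, m) = Rational(-1, 8) (Function('K')(b, m) = Mul(1, Rational(-1, 8)) = Rational(-1, 8))
Function('r')(c) = 1 (Function('r')(c) = Mul(Add(-2, c), Pow(Add(-2, c), -1)) = 1)
Function('d')(U) = Mul(12, U) (Function('d')(U) = Mul(2, Mul(6, U)) = Mul(12, U))
Function('l')(Q) = Rational(-39, 16) (Function('l')(Q) = Add(-2, Mul(Rational(1, 4), Mul(7, Pow(-4, -1)))) = Add(-2, Mul(Rational(1, 4), Mul(7, Rational(-1, 4)))) = Add(-2, Mul(Rational(1, 4), Rational(-7, 4))) = Add(-2, Rational(-7, 16)) = Rational(-39, 16))
Function('t')(z) = Rational(-39, 16)
N = Rational(-39, 16) ≈ -2.4375
Add(Function('Z')(50, Function('K')(8, -5)), N) = Add(50, Rational(-39, 16)) = Rational(761, 16)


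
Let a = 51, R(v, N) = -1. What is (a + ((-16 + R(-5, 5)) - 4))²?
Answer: 900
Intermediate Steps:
(a + ((-16 + R(-5, 5)) - 4))² = (51 + ((-16 - 1) - 4))² = (51 + (-17 - 4))² = (51 - 21)² = 30² = 900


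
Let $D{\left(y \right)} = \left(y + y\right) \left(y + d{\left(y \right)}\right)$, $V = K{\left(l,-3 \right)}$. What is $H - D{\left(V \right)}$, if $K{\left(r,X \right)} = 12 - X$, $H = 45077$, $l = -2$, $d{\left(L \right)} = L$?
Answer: $44177$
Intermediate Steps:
$V = 15$ ($V = 12 - -3 = 12 + 3 = 15$)
$D{\left(y \right)} = 4 y^{2}$ ($D{\left(y \right)} = \left(y + y\right) \left(y + y\right) = 2 y 2 y = 4 y^{2}$)
$H - D{\left(V \right)} = 45077 - 4 \cdot 15^{2} = 45077 - 4 \cdot 225 = 45077 - 900 = 44177$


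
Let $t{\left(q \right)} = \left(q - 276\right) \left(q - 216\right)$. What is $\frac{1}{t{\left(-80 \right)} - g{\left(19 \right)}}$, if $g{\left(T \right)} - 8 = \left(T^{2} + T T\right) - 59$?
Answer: $\frac{1}{104705} \approx 9.5506 \cdot 10^{-6}$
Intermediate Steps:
$t{\left(q \right)} = \left(-276 + q\right) \left(-216 + q\right)$
$g{\left(T \right)} = -51 + 2 T^{2}$ ($g{\left(T \right)} = 8 - \left(59 - T^{2} - T T\right) = 8 + \left(\left(T^{2} + T^{2}\right) - 59\right) = 8 + \left(2 T^{2} - 59\right) = 8 + \left(-59 + 2 T^{2}\right) = -51 + 2 T^{2}$)
$\frac{1}{t{\left(-80 \right)} - g{\left(19 \right)}} = \frac{1}{\left(59616 + \left(-80\right)^{2} - -39360\right) - \left(-51 + 2 \cdot 19^{2}\right)} = \frac{1}{\left(59616 + 6400 + 39360\right) - \left(-51 + 2 \cdot 361\right)} = \frac{1}{105376 - \left(-51 + 722\right)} = \frac{1}{105376 - 671} = \frac{1}{104705}$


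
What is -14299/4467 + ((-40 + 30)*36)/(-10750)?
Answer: -15210613/4802025 ≈ -3.1675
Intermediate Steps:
-14299/4467 + ((-40 + 30)*36)/(-10750) = -14299*1/4467 - 10*36*(-1/10750) = -14299/4467 - 360*(-1/10750) = -14299/4467 + 36/1075 = -15210613/4802025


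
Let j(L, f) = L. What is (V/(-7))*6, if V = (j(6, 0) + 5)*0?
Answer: 0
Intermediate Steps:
V = 0 (V = (6 + 5)*0 = 11*0 = 0)
(V/(-7))*6 = (0/(-7))*6 = (0*(-⅐))*6 = 0*6 = 0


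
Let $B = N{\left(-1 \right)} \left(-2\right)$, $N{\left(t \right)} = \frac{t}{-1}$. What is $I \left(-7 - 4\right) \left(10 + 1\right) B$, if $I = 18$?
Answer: $4356$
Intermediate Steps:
$N{\left(t \right)} = - t$ ($N{\left(t \right)} = t \left(-1\right) = - t$)
$B = -2$ ($B = \left(-1\right) \left(-1\right) \left(-2\right) = 1 \left(-2\right) = -2$)
$I \left(-7 - 4\right) \left(10 + 1\right) B = 18 \left(-7 - 4\right) \left(10 + 1\right) \left(-2\right) = 18 \left(\left(-11\right) 11\right) \left(-2\right) = 18 \left(-121\right) \left(-2\right) = \left(-2178\right) \left(-2\right) = 4356$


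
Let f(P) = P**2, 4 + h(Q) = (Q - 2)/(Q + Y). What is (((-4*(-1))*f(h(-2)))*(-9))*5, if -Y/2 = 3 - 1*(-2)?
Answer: -2420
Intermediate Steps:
Y = -10 (Y = -2*(3 - 1*(-2)) = -2*(3 + 2) = -2*5 = -10)
h(Q) = -4 + (-2 + Q)/(-10 + Q) (h(Q) = -4 + (Q - 2)/(Q - 10) = -4 + (-2 + Q)/(-10 + Q))
(((-4*(-1))*f(h(-2)))*(-9))*5 = (((-4*(-1))*((38 - 3*(-2))/(-10 - 2))**2)*(-9))*5 = ((4*((38 + 6)/(-12))**2)*(-9))*5 = ((4*(-1/12*44)**2)*(-9))*5 = ((4*(-11/3)**2)*(-9))*5 = ((4*(121/9))*(-9))*5 = ((484/9)*(-9))*5 = -484*5 = -2420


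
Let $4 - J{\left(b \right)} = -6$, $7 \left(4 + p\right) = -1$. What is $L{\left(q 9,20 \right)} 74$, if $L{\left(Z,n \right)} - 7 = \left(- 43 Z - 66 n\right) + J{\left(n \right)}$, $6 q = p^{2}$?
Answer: $- \frac{8738771}{49} \approx -1.7834 \cdot 10^{5}$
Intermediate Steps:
$p = - \frac{29}{7}$ ($p = -4 + \frac{1}{7} \left(-1\right) = -4 - \frac{1}{7} = - \frac{29}{7} \approx -4.1429$)
$J{\left(b \right)} = 10$ ($J{\left(b \right)} = 4 - -6 = 4 + 6 = 10$)
$q = \frac{841}{294}$ ($q = \frac{\left(- \frac{29}{7}\right)^{2}}{6} = \frac{1}{6} \cdot \frac{841}{49} = \frac{841}{294} \approx 2.8605$)
$L{\left(Z,n \right)} = 17 - 66 n - 43 Z$ ($L{\left(Z,n \right)} = 7 - \left(-10 + 43 Z + 66 n\right) = 17 - 66 n - 43 Z$)
$L{\left(q 9,20 \right)} 74 = \left(17 - 1320 - 43 \cdot \frac{841}{294} \cdot 9\right) 74 = \left(17 - 1320 - \frac{108489}{98}\right) 74 = \left(- \frac{236183}{98}\right) 74 = - \frac{8738771}{49}$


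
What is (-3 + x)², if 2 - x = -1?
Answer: 0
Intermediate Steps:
x = 3 (x = 2 - 1*(-1) = 2 + 1 = 3)
(-3 + x)² = (-3 + 3)² = 0² = 0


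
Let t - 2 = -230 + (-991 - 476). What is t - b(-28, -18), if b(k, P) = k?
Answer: -1667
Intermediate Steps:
t = -1695 (t = 2 + (-230 + (-991 - 476)) = 2 + (-230 - 1467) = 2 - 1697 = -1695)
t - b(-28, -18) = -1695 - 1*(-28) = -1695 + 28 = -1667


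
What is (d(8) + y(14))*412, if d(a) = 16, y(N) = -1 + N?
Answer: 11948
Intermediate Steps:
(d(8) + y(14))*412 = (16 + (-1 + 14))*412 = (16 + 13)*412 = 29*412 = 11948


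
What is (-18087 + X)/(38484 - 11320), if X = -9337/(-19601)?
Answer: -177256975/266220782 ≈ -0.66583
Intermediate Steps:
X = 9337/19601 (X = -9337*(-1/19601) = 9337/19601 ≈ 0.47635)
(-18087 + X)/(38484 - 11320) = (-18087 + 9337/19601)/(38484 - 11320) = -354513950/19601/27164 = -354513950/19601*1/27164 = -177256975/266220782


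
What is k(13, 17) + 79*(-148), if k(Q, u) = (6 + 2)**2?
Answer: -11628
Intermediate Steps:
k(Q, u) = 64 (k(Q, u) = 8**2 = 64)
k(13, 17) + 79*(-148) = 64 + 79*(-148) = 64 - 11692 = -11628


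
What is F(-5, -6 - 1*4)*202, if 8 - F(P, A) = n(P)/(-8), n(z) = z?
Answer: 5959/4 ≈ 1489.8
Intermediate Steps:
F(P, A) = 8 + P/8 (F(P, A) = 8 - P/(-8) = 8 - P*(-1)/8 = 8 - (-1)*P/8 = 8 + P/8)
F(-5, -6 - 1*4)*202 = (8 + (⅛)*(-5))*202 = (8 - 5/8)*202 = (59/8)*202 = 5959/4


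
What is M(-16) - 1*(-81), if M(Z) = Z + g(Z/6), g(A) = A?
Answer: 187/3 ≈ 62.333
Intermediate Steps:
M(Z) = 7*Z/6 (M(Z) = Z + Z/6 = 7*Z/6)
M(-16) - 1*(-81) = (7/6)*(-16) - 1*(-81) = -56/3 + 81 = 187/3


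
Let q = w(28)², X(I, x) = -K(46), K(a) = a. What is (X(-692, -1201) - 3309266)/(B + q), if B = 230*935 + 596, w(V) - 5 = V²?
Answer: -1103104/279389 ≈ -3.9483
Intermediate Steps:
w(V) = 5 + V²
B = 215646 (B = 215050 + 596 = 215646)
X(I, x) = -46 (X(I, x) = -1*46 = -46)
q = 622521 (q = (5 + 28²)² = (5 + 784)² = 789² = 622521)
(X(-692, -1201) - 3309266)/(B + q) = (-46 - 3309266)/(215646 + 622521) = -3309312/838167 = -3309312*1/838167 = -1103104/279389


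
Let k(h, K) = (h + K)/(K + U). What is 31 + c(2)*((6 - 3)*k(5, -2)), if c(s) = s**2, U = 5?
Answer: 43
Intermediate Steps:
k(h, K) = (K + h)/(5 + K) (k(h, K) = (h + K)/(K + 5) = (K + h)/(5 + K))
31 + c(2)*((6 - 3)*k(5, -2)) = 31 + 2**2*((6 - 3)*((-2 + 5)/(5 - 2))) = 31 + 4*(3*(3/3)) = 31 + 4*(3*((1/3)*3)) = 31 + 4*(3*1) = 31 + 4*3 = 31 + 12 = 43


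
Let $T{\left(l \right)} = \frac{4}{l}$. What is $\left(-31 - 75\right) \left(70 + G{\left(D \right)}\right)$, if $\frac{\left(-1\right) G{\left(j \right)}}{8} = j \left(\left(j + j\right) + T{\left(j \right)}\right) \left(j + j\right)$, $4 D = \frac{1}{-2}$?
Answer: $- \frac{66197}{8} \approx -8274.6$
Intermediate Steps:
$D = - \frac{1}{8}$ ($D = \frac{1}{4 \left(-2\right)} = \frac{1}{4} \left(- \frac{1}{2}\right) = - \frac{1}{8} \approx -0.125$)
$G{\left(j \right)} = - 16 j^{2} \left(2 j + \frac{4}{j}\right)$ ($G{\left(j \right)} = - 8 j \left(\left(j + j\right) + \frac{4}{j}\right) \left(j + j\right) = - 8 j \left(2 j + \frac{4}{j}\right) 2 j = - 8 j 2 j \left(2 j + \frac{4}{j}\right) = - 8 \cdot 2 j^{2} \left(2 j + \frac{4}{j}\right) = - 16 j^{2} \left(2 j + \frac{4}{j}\right)$)
$\left(-31 - 75\right) \left(70 + G{\left(D \right)}\right) = \left(-31 - 75\right) \left(70 - - 4 \left(2 + \left(- \frac{1}{8}\right)^{2}\right)\right) = - 106 \left(70 - - 4 \left(2 + \frac{1}{64}\right)\right) = - 106 \left(70 - \left(-4\right) \frac{129}{64}\right) = - 106 \left(70 + \frac{129}{16}\right) = \left(-106\right) \frac{1249}{16} = - \frac{66197}{8}$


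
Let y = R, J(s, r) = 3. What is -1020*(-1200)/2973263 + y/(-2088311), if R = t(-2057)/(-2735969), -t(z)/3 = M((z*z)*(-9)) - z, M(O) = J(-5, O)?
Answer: 6993390271456650660/16987899177544955417 ≈ 0.41167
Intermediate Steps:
M(O) = 3
t(z) = -9 + 3*z (t(z) = -3*(3 - z) = -9 + 3*z)
R = 6180/2735969 (R = (-9 + 3*(-2057))/(-2735969) = (-9 - 6171)*(-1/2735969) = -6180*(-1/2735969) = 6180/2735969 ≈ 0.0022588)
y = 6180/2735969 ≈ 0.0022588
-1020*(-1200)/2973263 + y/(-2088311) = -1020*(-1200)/2973263 + (6180/2735969)/(-2088311) = 1224000*(1/2973263) + (6180/2735969)*(-1/2088311) = 1224000/2973263 - 6180/5713554158359 = 6993390271456650660/16987899177544955417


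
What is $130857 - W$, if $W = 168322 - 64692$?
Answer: $27227$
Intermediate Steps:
$W = 103630$ ($W = 168322 - 64692 = 103630$)
$130857 - W = 130857 - 103630 = 27227$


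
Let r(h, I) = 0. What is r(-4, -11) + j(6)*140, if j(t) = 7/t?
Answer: 490/3 ≈ 163.33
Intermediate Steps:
r(-4, -11) + j(6)*140 = 0 + (7/6)*140 = 0 + 490/3 = 490/3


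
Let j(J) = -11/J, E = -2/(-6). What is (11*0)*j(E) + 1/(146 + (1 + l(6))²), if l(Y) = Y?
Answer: 1/195 ≈ 0.0051282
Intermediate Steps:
E = ⅓ (E = -2*(-⅙) = ⅓ ≈ 0.33333)
(11*0)*j(E) + 1/(146 + (1 + l(6))²) = (11*0)*(-11/⅓) + 1/(146 + (1 + 6)²) = 0*(-11*3) + 1/(146 + 7²) = 0*(-33) + 1/(146 + 49) = 0 + 1/195 = 1/195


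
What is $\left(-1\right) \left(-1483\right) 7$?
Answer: $10381$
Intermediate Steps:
$\left(-1\right) \left(-1483\right) 7 = 1483 \cdot 7 = 10381$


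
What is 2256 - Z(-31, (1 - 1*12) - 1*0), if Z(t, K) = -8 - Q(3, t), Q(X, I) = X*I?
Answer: 2171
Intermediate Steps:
Q(X, I) = I*X
Z(t, K) = -8 - 3*t (Z(t, K) = -8 - t*3 = -8 - 3*t)
2256 - Z(-31, (1 - 1*12) - 1*0) = 2256 - (-8 - 3*(-31)) = 2256 - (-8 + 93) = 2256 - 1*85 = 2256 - 85 = 2171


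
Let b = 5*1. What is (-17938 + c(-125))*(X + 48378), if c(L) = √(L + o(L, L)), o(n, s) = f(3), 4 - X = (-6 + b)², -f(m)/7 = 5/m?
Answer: -867858378 + 16127*I*√1230 ≈ -8.6786e+8 + 5.656e+5*I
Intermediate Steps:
f(m) = -35/m
b = 5
X = 3 (X = 4 - (-6 + 5)² = 4 - 1*(-1)² = 4 - 1*1 = 4 - 1 = 3)
o(n, s) = -35/3
c(L) = √(-35/3 + L) (c(L) = √(L - 35/3) = √(-35/3 + L))
(-17938 + c(-125))*(X + 48378) = (-17938 + √(-105 + 9*(-125))/3)*(3 + 48378) = (-17938 + √(-105 - 1125)/3)*48381 = (-17938 + √(-1230)/3)*48381 = (-17938 + (I*√1230)/3)*48381 = (-17938 + I*√1230/3)*48381 = -867858378 + 16127*I*√1230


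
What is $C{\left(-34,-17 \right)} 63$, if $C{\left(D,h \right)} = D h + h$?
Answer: $35343$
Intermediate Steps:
$C{\left(D,h \right)} = h + D h$
$C{\left(-34,-17 \right)} 63 = - 17 \left(1 - 34\right) 63 = \left(-17\right) \left(-33\right) 63 = 561 \cdot 63 = 35343$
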